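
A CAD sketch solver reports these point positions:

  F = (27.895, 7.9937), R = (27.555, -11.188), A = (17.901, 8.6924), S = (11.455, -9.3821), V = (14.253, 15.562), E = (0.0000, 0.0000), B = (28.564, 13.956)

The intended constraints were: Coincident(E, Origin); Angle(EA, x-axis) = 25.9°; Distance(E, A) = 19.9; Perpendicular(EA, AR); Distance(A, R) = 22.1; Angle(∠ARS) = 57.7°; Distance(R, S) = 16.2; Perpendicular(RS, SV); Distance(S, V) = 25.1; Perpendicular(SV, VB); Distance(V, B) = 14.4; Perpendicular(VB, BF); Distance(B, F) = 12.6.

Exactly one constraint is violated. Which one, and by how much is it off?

Distance(B, F) = 12.6 — off by 6.60.

E = (0.00, 0.00) ✓; EA at 25.90° ✓; |EA| = 19.90 ✓; ∠(EA, AR) = 90.00° ✓; |AR| = 22.10 ✓; ∠ARS = 57.70° ✓; |RS| = 16.20 ✓; ∠(RS, SV) = 90.00° ✓; |SV| = 25.10 ✓; ∠(SV, VB) = 90.00° ✓; |VB| = 14.40 ✓; ∠(VB, BF) = 90.00° ✓; |BF| = 6.000 ✗.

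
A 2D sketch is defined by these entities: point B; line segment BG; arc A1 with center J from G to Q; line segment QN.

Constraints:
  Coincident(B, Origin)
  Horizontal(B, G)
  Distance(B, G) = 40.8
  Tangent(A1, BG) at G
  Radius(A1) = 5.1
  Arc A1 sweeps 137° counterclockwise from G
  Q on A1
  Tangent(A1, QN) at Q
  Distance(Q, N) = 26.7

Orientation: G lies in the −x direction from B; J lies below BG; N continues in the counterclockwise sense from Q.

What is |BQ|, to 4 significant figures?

45.15

B is at the origin; BG is horizontal with |BG| = 40.8 and G on the −x side, so G = (-40.80, 0.000). Tangency of A1 to BG means the radius JG is perpendicular to BG, so J = G + (0, -5.1) = (-40.80, -5.100). On A1, G sits at bearing 90° from J; a 137° counterclockwise sweep puts Q at bearing 227°, so Q = J + 5.1·(cos 227°, sin 227°) = (-44.28, -8.830). Then |BQ| = |Q − B| = 45.15.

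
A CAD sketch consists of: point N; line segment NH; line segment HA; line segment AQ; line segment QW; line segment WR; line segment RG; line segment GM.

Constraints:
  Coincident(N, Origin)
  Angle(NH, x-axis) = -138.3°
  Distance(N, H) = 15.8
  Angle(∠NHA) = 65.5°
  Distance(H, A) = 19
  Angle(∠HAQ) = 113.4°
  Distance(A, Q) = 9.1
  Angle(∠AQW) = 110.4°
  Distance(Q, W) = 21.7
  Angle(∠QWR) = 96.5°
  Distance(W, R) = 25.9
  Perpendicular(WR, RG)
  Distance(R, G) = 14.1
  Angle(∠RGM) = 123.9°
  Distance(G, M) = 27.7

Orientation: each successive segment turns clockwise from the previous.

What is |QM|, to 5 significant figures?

9.6234

N is at the origin; NH runs at -138.3° with length 15.8, so H = (-11.797, -10.511). ∠NHA = 65.5° gives HA at 107.20° from the x-axis; with |HA| = 19.0, A = (-17.415, 7.6396). ∠HAQ = 113.4° gives AQ at 40.600° from the x-axis; with |AQ| = 9.1, Q = (-10.506, 13.562). ∠AQW = 110.4° gives QW at -29.000° from the x-axis; with |QW| = 21.7, W = (8.4733, 3.0413). ∠QWR = 96.5° gives WR at -112.50° from the x-axis; with |WR| = 25.9, R = (-1.4382, -20.887). The perpendicularity gives RG at right angles to WR, so RG runs at 157.50°; with |RG| = 14.1, G = (-14.465, -15.491). ∠RGM = 123.9° gives GM at 101.40° from the x-axis; with |GM| = 27.7, M = (-19.940, 11.662). Then |QM| = |M − Q| = 9.6234.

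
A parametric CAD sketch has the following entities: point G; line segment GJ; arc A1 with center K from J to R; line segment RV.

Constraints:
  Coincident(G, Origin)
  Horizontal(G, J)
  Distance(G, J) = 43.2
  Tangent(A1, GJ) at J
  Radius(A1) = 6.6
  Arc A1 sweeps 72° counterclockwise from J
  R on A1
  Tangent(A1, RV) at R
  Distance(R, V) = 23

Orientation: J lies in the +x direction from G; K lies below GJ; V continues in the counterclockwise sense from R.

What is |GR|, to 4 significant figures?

37.20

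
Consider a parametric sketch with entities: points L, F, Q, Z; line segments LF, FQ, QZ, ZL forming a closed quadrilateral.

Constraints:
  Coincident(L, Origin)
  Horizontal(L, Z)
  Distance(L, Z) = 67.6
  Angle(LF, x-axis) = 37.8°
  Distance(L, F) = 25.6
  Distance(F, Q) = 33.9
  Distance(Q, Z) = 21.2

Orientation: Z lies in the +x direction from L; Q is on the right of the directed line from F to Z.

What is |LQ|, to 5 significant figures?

47.292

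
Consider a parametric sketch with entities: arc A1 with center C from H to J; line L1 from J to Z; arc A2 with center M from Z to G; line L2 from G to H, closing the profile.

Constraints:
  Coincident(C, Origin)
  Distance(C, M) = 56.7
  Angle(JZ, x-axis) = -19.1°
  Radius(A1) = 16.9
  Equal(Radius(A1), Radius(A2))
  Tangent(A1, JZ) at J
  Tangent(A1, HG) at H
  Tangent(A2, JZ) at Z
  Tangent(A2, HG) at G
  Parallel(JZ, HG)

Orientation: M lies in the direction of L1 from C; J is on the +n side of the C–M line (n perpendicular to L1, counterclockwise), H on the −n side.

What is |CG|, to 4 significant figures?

59.17

Tangency of A1 to both parallel lines with radius 16.9 puts J and H at C ± 16.9·n: J = (5.530, 15.97), H = (-5.530, -15.97). Equal radii place Z and G the same way about M: Z = M + 16.9·n = (59.11, -2.584), G = M − 16.9·n = (48.05, -34.52). Then |CG| = |G − C| = 59.17.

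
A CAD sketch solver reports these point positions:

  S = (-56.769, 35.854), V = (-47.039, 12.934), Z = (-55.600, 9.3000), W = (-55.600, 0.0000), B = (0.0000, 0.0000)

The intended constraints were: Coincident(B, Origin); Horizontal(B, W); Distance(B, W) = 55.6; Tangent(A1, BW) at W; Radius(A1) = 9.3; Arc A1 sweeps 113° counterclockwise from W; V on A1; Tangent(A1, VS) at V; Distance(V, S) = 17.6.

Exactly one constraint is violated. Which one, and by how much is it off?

Distance(V, S) = 17.6 — off by 7.30.

B = (0.00, 0.00) ✓; B.y = 0.00, W.y = 0.00 ✓; |BW| = 55.60 ✓; ∠(ZW, WB) = 90.00° ✓; |ZW| = 9.300 ✓; bearing(Z→V) − bearing(Z→W) = 113.0° ✓; |ZV| = 9.300 ✓; ∠(ZV, VS) = 90.00° ✓; |VS| = 24.90 ✗.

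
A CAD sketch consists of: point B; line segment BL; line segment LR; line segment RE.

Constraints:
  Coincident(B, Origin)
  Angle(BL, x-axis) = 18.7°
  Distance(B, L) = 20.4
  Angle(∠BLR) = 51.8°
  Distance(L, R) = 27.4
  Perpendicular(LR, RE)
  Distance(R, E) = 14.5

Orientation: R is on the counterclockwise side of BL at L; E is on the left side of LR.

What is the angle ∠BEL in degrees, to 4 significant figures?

33.80°

∠BLR = 51.8°, so LR runs at 18.7° + (180° − 51.8°) = 146.9° from the x-axis; with |LR| = 27.4, R = L + 27.4·(cos 146.9°, sin 146.9°) = (-3.630, 21.50). The perpendicularity gives RE at right angles to LR; with |RE| = 14.5 on the left of LR, E = R + 14.5·(-0.5461, -0.8377) = (-11.55, 9.357). Then cos ∠BEL = EB·EL / (|EB||EL|), giving 33.80°.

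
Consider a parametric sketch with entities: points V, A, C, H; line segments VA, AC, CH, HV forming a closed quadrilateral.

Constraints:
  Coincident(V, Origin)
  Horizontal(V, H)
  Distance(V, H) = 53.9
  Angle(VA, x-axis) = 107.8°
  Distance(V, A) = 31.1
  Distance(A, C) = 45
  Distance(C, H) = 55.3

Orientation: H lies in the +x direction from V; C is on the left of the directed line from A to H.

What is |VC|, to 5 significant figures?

58.699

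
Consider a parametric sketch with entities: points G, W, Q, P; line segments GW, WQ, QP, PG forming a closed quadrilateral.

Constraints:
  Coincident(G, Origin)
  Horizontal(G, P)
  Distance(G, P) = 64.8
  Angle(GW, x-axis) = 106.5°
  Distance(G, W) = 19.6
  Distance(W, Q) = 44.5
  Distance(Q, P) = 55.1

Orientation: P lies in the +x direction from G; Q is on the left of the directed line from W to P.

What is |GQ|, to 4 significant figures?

53.77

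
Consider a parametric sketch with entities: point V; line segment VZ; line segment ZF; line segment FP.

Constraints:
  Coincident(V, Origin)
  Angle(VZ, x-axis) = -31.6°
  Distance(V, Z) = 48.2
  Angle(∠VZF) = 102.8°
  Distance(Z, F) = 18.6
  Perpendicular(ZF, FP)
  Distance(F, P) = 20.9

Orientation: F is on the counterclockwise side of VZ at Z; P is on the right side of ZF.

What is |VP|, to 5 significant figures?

73.946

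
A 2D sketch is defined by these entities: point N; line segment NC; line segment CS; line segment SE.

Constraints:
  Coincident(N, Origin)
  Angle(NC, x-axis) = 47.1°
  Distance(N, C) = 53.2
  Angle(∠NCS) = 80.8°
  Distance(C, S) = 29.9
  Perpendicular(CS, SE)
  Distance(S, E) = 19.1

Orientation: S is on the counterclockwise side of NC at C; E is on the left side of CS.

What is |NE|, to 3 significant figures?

39.7

∠NCS = 80.8°, so CS runs at 47.1° + (180° − 80.8°) = 146° from the x-axis; with |CS| = 29.9, S = C + 29.9·(cos 146°, sin 146°) = (11.3, 55.6). CS is perpendicular to SE; with |SE| = 19.1 on the left of CS, E = S + 19.1·(-0.555, -0.832) = (0.741, 39.7). Then |NE| = |E − N| = 39.7.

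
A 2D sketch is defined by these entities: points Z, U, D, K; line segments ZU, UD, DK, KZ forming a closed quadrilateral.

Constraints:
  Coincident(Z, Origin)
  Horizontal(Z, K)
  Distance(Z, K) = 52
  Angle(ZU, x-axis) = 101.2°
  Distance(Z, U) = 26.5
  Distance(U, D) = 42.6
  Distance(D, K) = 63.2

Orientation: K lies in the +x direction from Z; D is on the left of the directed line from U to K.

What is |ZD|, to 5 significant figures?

61.769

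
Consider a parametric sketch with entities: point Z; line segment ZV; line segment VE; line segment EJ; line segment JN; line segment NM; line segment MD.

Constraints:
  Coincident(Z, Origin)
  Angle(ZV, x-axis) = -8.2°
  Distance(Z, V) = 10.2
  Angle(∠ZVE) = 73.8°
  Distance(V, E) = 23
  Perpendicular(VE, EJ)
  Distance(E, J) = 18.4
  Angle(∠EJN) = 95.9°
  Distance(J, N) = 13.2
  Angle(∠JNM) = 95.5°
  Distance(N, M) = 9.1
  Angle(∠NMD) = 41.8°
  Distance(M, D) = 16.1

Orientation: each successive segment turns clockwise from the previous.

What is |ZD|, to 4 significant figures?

21.03

Z is at the origin; ZV runs at -8.2° with length 10.2, so V = (10.10, -1.455). ∠ZVE = 73.8° gives VE at -114.4° from the x-axis; with |VE| = 23.0, E = (0.5943, -22.40). The perpendicularity gives EJ at right angles to VE, so EJ runs at 155.6°; with |EJ| = 18.4, J = (-16.16, -14.80). ∠EJN = 95.9° gives JN at 71.50° from the x-axis; with |JN| = 13.2, N = (-11.97, -2.282). ∠JNM = 95.5° gives NM at -13.00° from the x-axis; with |NM| = 9.1, M = (-3.107, -4.329). ∠NMD = 41.8° gives MD at -151.2° from the x-axis; with |MD| = 16.1, D = (-17.22, -12.08). Then |ZD| = |D − Z| = 21.03.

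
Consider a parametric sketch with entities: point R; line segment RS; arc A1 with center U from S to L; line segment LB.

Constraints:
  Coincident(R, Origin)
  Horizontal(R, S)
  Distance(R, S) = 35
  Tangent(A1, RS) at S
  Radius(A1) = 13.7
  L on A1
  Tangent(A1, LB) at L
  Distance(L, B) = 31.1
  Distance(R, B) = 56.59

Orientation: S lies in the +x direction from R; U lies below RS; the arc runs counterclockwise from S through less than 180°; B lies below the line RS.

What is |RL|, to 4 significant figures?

28.12

Checks: |UL| = 13.70 ✓; ∠(UL, LB) = 90.00° ✓; |LB| = 31.10 ✓; |RB| = 56.59 ✓.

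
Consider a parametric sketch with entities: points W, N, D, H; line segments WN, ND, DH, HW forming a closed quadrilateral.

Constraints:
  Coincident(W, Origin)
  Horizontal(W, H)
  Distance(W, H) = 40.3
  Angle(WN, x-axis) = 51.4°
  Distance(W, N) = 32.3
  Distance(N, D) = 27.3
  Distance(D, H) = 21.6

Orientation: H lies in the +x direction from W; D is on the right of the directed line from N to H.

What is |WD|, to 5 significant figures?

18.904

Checks: |WH| = 40.30 ✓; |WN| = 32.30 ✓; |ND| = 27.30 ✓; |DH| = 21.60 ✓.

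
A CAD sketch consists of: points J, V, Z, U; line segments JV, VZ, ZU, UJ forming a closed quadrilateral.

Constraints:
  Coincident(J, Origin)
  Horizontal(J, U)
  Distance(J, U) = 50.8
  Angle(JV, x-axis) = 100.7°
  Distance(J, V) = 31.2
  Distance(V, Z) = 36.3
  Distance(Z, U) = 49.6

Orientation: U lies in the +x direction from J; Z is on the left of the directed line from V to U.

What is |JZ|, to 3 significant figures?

52.2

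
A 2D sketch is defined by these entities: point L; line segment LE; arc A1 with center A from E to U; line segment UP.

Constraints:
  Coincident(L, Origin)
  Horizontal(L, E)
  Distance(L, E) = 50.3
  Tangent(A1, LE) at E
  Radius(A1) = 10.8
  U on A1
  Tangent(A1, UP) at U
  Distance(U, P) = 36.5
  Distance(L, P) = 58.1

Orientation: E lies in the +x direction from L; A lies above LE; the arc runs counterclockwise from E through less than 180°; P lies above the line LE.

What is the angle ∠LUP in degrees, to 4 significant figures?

67.53°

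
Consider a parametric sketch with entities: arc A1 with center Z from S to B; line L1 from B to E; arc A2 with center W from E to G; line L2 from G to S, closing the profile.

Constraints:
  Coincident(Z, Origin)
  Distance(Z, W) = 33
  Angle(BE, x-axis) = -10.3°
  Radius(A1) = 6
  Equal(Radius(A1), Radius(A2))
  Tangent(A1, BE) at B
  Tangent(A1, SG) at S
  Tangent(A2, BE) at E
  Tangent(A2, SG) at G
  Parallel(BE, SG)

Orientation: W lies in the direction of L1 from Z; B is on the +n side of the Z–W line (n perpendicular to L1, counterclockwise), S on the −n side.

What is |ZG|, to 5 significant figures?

33.541

The slot axis is L1's direction at -10.3°, so u = (cos -10.3°, sin -10.3°) = (0.98389, -0.17880) and n = (−sin -10.3°, cos -10.3°) = (0.17880, 0.98389). Z is at the origin and W lies 33.0 along u from Z, so W = 33.0·u = (32.468, -5.9005). Tangency of A1 to both parallel lines with radius 6.0 puts B and S at Z ± 6.0·n: B = (1.0728, 5.9033), S = (-1.0728, -5.9033). Equal radii place E and G the same way about W: E = W + 6.0·n = (33.541, 0.0028371), G = W − 6.0·n = (31.395, -11.804). Then |ZG| = |G − Z| = 33.541.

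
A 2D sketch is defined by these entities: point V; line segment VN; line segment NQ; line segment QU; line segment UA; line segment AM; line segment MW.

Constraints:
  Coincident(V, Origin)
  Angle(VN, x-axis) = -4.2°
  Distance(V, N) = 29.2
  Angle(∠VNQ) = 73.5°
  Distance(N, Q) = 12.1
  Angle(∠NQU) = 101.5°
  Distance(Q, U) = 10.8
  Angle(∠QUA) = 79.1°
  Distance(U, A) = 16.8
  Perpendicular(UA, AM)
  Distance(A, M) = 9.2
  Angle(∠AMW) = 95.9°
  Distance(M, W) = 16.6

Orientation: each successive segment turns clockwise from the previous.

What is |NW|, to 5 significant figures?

13.855

V is at the origin; VN runs at -4.2° with length 29.2, so N = (29.122, -2.1386). ∠VNQ = 73.5° gives NQ at -110.70° from the x-axis; with |NQ| = 12.1, Q = (24.845, -13.457). ∠NQU = 101.5° gives QU at 170.80° from the x-axis; with |QU| = 10.8, U = (14.183, -11.731). ∠QUA = 79.1° gives UA at 69.900° from the x-axis; with |UA| = 16.8, A = (19.957, 4.0461). UA is perpendicular to AM, so AM runs at -20.100°; with |AM| = 9.2, M = (28.597, 0.88440). ∠AMW = 95.9° gives MW at -104.20° from the x-axis; with |MW| = 16.6, W = (24.525, -15.208). Then |NW| = |W − N| = 13.855.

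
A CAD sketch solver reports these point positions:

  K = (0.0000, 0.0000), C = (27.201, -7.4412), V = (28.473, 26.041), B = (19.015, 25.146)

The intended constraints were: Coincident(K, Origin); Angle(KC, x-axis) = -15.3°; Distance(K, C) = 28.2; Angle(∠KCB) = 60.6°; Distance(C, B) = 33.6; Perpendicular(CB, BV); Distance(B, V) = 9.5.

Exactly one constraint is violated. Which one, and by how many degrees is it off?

Perpendicular(CB, BV) — off by 8.70°.

K = (0.00, 0.00) ✓; KC at -15.30° ✓; |KC| = 28.20 ✓; ∠KCB = 60.60° ✓; |CB| = 33.60 ✓; ∠(CB, BV) = 98.70° ✗; |BV| = 9.500 ✓.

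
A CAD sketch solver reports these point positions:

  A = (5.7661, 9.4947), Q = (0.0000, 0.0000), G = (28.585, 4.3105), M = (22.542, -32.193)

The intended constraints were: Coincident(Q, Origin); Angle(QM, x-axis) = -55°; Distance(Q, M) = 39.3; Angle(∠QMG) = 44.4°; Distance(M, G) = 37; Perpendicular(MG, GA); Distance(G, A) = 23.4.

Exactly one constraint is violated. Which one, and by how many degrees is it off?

Perpendicular(MG, GA) — off by 3.40°.

Q = (0.00, 0.00) ✓; QM at -55.00° ✓; |QM| = 39.30 ✓; ∠QMG = 44.40° ✓; |MG| = 37.00 ✓; ∠(MG, GA) = 86.60° ✗; |GA| = 23.40 ✓.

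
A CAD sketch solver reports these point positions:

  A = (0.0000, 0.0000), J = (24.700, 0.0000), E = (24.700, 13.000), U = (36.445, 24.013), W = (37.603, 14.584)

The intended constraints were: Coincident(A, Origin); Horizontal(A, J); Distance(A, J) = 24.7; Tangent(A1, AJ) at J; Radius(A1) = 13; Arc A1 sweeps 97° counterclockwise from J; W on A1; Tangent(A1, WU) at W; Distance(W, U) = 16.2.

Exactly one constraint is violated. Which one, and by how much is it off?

Distance(W, U) = 16.2 — off by 6.70.

A = (0.00, 0.00) ✓; A.y = 0.00, J.y = 0.00 ✓; |AJ| = 24.70 ✓; ∠(EJ, JA) = 90.00° ✓; |EJ| = 13.00 ✓; bearing(E→W) − bearing(E→J) = 97.00° ✓; |EW| = 13.00 ✓; ∠(EW, WU) = 90.00° ✓; |WU| = 9.500 ✗.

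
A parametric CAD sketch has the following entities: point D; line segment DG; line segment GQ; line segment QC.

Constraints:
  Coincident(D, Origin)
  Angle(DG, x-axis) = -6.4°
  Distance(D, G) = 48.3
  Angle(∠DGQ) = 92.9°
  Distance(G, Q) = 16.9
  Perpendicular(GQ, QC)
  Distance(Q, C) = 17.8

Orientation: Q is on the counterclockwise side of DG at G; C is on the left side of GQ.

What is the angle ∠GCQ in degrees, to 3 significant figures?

43.5°

D is at the origin; DG runs at -6.4° with length 48.3, so G = 48.3·(cos -6.4°, sin -6.4°) = (48.0, -5.38). ∠DGQ = 92.9°, so GQ runs at -6.4° + (180° − 92.9°) = 80.7° from the x-axis; with |GQ| = 16.9, Q = G + 16.9·(cos 80.7°, sin 80.7°) = (50.7, 11.3). GQ ⟂ QC; with |QC| = 17.8 on the left of GQ, C = Q + 17.8·(-0.987, 0.162) = (33.2, 14.2). Then cos ∠GCQ = CG·CQ / (|CG||CQ|), giving 43.5°.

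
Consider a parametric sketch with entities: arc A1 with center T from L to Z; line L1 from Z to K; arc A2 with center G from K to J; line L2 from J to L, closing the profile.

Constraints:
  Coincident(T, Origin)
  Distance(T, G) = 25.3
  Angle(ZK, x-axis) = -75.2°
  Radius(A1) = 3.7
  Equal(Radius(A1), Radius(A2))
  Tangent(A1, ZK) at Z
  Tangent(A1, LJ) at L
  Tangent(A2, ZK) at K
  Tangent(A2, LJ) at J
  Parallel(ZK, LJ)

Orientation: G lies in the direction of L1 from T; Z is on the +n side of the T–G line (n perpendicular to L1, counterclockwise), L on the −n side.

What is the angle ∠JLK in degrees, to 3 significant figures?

16.3°

Tangency of A1 to both parallel lines with radius 3.7 puts Z and L at T ± 3.7·n: Z = (3.58, 0.945), L = (-3.58, -0.945). Equal radii place K and J the same way about G: K = G + 3.7·n = (10.0, -23.5), J = G − 3.7·n = (2.89, -25.4). Then cos ∠JLK = LJ·LK / (|LJ||LK|), giving 16.3°.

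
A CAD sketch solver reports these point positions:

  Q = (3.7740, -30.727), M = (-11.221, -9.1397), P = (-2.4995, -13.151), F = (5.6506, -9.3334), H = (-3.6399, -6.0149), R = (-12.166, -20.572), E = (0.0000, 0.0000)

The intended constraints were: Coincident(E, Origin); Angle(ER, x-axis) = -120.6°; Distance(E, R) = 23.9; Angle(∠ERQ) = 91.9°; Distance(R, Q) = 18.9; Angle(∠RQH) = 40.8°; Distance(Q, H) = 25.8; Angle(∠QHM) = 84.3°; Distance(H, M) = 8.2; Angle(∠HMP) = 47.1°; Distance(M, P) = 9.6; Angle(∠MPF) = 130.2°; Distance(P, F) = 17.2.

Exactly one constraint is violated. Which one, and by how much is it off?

Distance(P, F) = 17.2 — off by 8.20.

E = (0.00, 0.00) ✓; ER at -120.6° ✓; |ER| = 23.90 ✓; ∠ERQ = 91.90° ✓; |RQ| = 18.90 ✓; ∠RQH = 40.80° ✓; |QH| = 25.80 ✓; ∠QHM = 84.30° ✓; |HM| = 8.200 ✓; ∠HMP = 47.10° ✓; |MP| = 9.600 ✓; ∠MPF = 130.2° ✓; |PF| = 9.000 ✗.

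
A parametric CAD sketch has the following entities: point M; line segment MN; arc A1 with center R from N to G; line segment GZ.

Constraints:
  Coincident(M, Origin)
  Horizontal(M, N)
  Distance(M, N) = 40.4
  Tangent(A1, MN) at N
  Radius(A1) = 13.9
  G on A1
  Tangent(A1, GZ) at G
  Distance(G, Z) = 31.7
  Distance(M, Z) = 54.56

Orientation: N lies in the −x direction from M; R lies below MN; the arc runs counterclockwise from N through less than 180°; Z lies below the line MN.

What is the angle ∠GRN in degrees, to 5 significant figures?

133.57°

M is at the origin; MN is horizontal with |MN| = 40.4 and N on the −x side, so N = (-40.400, 0.0000). A1 meets MN tangentially, so RN is at right angles to MN, so R = N + (0, -13.9) = (-40.400, -13.900). Since RG ⟂ GZ (tangency), |RZ| = √(13.9² + 31.7²) = 34.614 regardless of where G sits on A1. So Z lies on both circle(M, 54.56) and circle(R, 34.614); the below-MN intersection is Z = (-28.624, -46.449). G is the foot of the tangent from Z: G = (-50.471, -23.480).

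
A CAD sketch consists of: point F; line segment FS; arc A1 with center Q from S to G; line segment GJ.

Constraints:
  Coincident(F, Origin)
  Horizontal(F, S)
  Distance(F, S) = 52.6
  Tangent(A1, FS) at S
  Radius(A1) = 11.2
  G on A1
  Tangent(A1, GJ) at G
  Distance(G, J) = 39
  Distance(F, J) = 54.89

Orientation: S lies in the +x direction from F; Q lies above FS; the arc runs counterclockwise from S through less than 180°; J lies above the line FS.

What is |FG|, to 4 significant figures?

63.14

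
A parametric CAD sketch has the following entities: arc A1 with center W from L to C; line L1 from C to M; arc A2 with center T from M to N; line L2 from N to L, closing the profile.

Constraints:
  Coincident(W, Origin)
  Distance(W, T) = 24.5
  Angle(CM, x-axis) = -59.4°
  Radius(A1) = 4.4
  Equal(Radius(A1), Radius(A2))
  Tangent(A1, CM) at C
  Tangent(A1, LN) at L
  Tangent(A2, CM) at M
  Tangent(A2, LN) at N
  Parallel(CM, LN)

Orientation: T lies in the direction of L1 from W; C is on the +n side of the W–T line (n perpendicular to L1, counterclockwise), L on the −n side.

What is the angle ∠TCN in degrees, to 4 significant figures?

9.576°

Tangency of A1 to both parallel lines with radius 4.4 puts C and L at W ± 4.4·n: C = (3.787, 2.240), L = (-3.787, -2.240). Equal radii place M and N the same way about T: M = T + 4.4·n = (16.26, -18.85), N = T − 4.4·n = (8.684, -23.33). Then cos ∠TCN = CT·CN / (|CT||CN|), giving 9.576°.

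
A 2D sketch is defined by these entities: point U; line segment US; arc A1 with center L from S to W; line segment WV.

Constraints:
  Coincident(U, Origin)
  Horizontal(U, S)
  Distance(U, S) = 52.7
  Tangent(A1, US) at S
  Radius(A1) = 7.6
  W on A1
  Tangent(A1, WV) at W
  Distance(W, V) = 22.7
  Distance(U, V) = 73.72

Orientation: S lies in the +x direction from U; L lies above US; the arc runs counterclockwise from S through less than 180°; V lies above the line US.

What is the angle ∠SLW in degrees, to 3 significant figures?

64.1°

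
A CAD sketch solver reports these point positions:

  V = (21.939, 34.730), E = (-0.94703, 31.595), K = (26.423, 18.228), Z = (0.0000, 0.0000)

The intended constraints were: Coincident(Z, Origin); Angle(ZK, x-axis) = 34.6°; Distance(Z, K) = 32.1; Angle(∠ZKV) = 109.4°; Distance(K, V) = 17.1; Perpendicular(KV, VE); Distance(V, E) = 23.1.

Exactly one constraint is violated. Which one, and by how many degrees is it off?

Perpendicular(KV, VE) — off by 7.40°.

Z = (0.00, 0.00) ✓; ZK at 34.60° ✓; |ZK| = 32.10 ✓; ∠ZKV = 109.4° ✓; |KV| = 17.10 ✓; ∠(KV, VE) = 82.60° ✗; |VE| = 23.10 ✓.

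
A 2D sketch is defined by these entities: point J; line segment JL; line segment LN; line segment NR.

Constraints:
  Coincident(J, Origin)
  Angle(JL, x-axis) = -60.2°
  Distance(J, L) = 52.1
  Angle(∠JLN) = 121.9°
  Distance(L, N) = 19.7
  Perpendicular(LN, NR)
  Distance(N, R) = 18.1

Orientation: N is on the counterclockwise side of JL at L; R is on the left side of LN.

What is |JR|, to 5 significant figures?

53.979

J is at the origin; JL runs at -60.2° with length 52.1, so L = 52.1·(cos -60.2°, sin -60.2°) = (25.892, -45.211). ∠JLN = 121.9°, so LN runs at -60.2° + (180° − 121.9°) = -2.1000° from the x-axis; with |LN| = 19.7, N = L + 19.7·(cos -2.1000°, sin -2.1000°) = (45.579, -45.932). LN ⟂ NR; with |NR| = 18.1 on the left of LN, R = N + 18.1·(0.036644, 0.99933) = (46.242, -27.845). Then |JR| = |R − J| = 53.979.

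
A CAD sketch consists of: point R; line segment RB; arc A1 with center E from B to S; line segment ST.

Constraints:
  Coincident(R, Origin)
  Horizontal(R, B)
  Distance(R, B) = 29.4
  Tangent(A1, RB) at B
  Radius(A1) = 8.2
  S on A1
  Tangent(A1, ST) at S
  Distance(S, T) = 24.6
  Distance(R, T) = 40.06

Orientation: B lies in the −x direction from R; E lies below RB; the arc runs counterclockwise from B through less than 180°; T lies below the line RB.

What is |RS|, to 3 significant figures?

38.4

R is at the origin; R and B share the same y with |RB| = 29.4 and B on the −x side, so B = (-29.4, 0.00). Since A1 is tangent to RB there, EB ⟂ RB, so E = B + (0, -8.2) = (-29.4, -8.20). Since ES ⟂ ST (tangency), |ET| = √(8.2² + 24.6²) = 25.9 regardless of where S sits on A1. So T lies on both circle(R, 40.06) and circle(E, 25.9); the below-RB intersection is T = (-22.4, -33.2). S is the foot of the tangent from T: S = (-36.2, -12.8).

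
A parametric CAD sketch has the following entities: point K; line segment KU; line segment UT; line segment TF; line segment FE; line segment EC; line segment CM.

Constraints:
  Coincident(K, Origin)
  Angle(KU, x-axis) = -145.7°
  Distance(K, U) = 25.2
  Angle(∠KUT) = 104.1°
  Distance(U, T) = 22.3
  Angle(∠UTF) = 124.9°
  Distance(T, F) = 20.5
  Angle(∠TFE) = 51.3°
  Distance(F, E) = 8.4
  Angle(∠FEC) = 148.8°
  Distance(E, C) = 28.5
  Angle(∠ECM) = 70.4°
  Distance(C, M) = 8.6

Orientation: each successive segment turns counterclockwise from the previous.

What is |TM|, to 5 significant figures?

13.944

∠FEC = 148.8° gives EC at 145.20° from the x-axis; with |EC| = 28.5, C = (-20.108, -16.392). ∠ECM = 70.4° gives CM at -105.20° from the x-axis; with |CM| = 8.6, M = (-22.363, -24.691). Then |TM| = |M − T| = 13.944.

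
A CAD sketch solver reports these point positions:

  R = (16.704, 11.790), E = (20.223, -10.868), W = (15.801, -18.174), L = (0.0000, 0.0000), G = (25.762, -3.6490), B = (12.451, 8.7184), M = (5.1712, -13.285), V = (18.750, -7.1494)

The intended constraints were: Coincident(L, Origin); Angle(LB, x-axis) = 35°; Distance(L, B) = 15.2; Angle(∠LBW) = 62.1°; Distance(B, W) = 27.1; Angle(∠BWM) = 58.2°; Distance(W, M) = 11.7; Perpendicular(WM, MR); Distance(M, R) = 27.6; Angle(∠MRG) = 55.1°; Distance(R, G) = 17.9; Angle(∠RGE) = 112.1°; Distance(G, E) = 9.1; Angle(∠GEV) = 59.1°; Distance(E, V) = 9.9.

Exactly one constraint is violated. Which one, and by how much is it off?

Distance(E, V) = 9.9 — off by 5.90.

L = (0.00, 0.00) ✓; LB at 35.00° ✓; |LB| = 15.20 ✓; ∠LBW = 62.10° ✓; |BW| = 27.10 ✓; ∠BWM = 58.20° ✓; |WM| = 11.70 ✓; ∠(WM, MR) = 90.00° ✓; |MR| = 27.60 ✓; ∠MRG = 55.10° ✓; |RG| = 17.90 ✓; ∠RGE = 112.1° ✓; |GE| = 9.099 ✓; ∠GEV = 59.11° ✓; |EV| = 4.000 ✗.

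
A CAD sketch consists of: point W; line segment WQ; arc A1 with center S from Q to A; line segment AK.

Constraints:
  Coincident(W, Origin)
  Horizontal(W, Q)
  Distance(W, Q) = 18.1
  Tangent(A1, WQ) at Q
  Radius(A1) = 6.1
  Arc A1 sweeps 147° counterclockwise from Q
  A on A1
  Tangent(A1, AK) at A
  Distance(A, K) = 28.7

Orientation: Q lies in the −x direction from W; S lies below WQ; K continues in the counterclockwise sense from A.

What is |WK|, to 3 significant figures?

27.0

W is at the origin; WQ is horizontal with |WQ| = 18.1 and Q on the −x side, so Q = (-18.1, 0.00). The tangent condition forces SQ to be normal to WQ, so S = Q + (0, -6.1) = (-18.1, -6.10). On A1, Q sits at bearing 90° from S; a 147° counterclockwise sweep puts A at bearing 237°, so A = S + 6.1·(cos 237°, sin 237°) = (-21.4, -11.2). Since A1 is tangent to AK there, SA ⟂ AK, so AK runs along (−sin 237°, cos 237°); with |AK| = 28.7, K = (2.65, -26.8). Then |WK| = |K − W| = 27.0.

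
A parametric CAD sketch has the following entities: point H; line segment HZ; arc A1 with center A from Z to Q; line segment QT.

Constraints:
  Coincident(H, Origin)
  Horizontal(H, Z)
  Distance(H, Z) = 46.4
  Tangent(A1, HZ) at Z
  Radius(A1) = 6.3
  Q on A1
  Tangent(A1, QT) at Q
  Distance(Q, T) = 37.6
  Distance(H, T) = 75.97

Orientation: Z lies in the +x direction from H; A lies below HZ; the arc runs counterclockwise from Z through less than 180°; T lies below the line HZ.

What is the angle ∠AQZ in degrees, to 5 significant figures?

25.844°

H is at the origin; HZ is horizontal with |HZ| = 46.4 and Z on the +x side, so Z = (46.400, 0.0000). Tangency of A1 to HZ means the radius AZ is perpendicular to HZ, so A = Z + (0, -6.3) = (46.400, -6.3000). Since AQ ⟂ QT (tangency), |AT| = √(6.3² + 37.6²) = 38.124 regardless of where Q sits on A1. So T lies on both circle(H, 75.97) and circle(A, 38.124); the below-HZ intersection is T = (64.766, -39.709). Q is the foot of the tangent from T: Q = (41.457, -10.206).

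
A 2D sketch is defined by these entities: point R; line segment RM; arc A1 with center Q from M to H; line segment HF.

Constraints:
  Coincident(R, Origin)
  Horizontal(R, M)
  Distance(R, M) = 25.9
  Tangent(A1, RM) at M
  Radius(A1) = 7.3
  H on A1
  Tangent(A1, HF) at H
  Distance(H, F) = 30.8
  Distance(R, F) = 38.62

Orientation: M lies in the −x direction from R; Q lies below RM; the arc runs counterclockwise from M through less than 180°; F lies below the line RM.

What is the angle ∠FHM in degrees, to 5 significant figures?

116.51°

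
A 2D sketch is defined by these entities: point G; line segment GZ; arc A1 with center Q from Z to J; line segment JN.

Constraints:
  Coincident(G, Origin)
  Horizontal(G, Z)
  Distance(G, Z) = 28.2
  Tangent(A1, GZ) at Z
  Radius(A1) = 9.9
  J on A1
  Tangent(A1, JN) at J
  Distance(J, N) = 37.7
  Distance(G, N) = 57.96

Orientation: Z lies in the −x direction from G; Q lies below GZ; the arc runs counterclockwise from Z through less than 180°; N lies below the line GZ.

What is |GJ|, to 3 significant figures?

39.7

Checks: |QJ| = 9.900 ✓; ∠(QJ, JN) = 90.00° ✓; |JN| = 37.70 ✓; |GN| = 57.96 ✓.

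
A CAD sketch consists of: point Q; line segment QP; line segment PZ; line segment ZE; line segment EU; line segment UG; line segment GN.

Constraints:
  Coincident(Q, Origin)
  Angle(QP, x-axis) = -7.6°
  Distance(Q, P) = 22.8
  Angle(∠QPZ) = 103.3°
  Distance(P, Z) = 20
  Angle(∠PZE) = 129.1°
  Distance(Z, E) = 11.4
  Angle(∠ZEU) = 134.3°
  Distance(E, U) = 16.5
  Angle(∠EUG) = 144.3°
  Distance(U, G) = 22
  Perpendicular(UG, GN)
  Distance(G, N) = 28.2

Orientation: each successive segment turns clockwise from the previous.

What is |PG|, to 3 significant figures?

42.8

Q is at the origin; QP runs at -7.6° with length 22.8, so P = (22.6, -3.02). ∠QPZ = 103.3° gives PZ at -84.3° from the x-axis; with |PZ| = 20.0, Z = (24.6, -22.9). ∠PZE = 129.1° gives ZE at -135° from the x-axis; with |ZE| = 11.4, E = (16.5, -30.9). ∠ZEU = 134.3° gives EU at 179° from the x-axis; with |EU| = 16.5, U = (-0.000962, -30.7). ∠EUG = 144.3° gives UG at 143° from the x-axis; with |UG| = 22.0, G = (-17.7, -17.6). Then |PG| = |G − P| = 42.8.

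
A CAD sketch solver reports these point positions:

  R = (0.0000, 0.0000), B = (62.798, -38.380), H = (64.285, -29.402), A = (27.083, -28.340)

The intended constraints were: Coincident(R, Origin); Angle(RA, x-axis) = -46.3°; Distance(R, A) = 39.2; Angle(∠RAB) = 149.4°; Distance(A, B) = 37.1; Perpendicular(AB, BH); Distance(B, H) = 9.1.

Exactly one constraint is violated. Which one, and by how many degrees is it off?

Perpendicular(AB, BH) — off by 6.30°.

R = (0.00, 0.00) ✓; RA at -46.30° ✓; |RA| = 39.20 ✓; ∠RAB = 149.4° ✓; |AB| = 37.10 ✓; ∠(AB, BH) = 96.30° ✗; |BH| = 9.100 ✓.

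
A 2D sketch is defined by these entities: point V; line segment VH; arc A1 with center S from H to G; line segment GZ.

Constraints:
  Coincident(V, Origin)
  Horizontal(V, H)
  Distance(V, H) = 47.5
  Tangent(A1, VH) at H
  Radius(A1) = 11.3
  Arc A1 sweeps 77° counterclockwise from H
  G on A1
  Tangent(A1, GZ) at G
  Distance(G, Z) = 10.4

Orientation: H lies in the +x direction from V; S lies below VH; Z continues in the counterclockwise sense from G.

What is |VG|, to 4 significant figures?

37.53

V is at the origin; VH is horizontal with |VH| = 47.5 and H on the +x side, so H = (47.50, 0.000). Tangency of A1 to VH means the radius SH is perpendicular to VH, so S = H + (0, -11.3) = (47.50, -11.30). On A1, H sits at bearing 90° from S; a 77° counterclockwise sweep puts G at bearing 167°, so G = S + 11.3·(cos 167°, sin 167°) = (36.49, -8.758). Then |VG| = |G − V| = 37.53.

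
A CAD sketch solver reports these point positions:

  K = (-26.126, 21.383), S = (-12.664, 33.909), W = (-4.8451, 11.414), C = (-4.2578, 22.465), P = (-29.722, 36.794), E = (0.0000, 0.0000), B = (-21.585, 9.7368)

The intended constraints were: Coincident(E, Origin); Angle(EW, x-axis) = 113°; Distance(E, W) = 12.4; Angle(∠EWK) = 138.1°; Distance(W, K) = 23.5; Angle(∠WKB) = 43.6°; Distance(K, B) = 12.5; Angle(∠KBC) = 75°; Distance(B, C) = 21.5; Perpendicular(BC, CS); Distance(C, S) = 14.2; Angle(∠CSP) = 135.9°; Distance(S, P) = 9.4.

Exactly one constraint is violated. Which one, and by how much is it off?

Distance(S, P) = 9.4 — off by 7.90.

E = (0.00, 0.00) ✓; EW at 113.0° ✓; |EW| = 12.40 ✓; ∠EWK = 138.1° ✓; |WK| = 23.50 ✓; ∠WKB = 43.60° ✓; |KB| = 12.50 ✓; ∠KBC = 75.00° ✓; |BC| = 21.50 ✓; ∠(BC, CS) = 90.00° ✓; |CS| = 14.20 ✓; ∠CSP = 135.9° ✓; |SP| = 17.30 ✗.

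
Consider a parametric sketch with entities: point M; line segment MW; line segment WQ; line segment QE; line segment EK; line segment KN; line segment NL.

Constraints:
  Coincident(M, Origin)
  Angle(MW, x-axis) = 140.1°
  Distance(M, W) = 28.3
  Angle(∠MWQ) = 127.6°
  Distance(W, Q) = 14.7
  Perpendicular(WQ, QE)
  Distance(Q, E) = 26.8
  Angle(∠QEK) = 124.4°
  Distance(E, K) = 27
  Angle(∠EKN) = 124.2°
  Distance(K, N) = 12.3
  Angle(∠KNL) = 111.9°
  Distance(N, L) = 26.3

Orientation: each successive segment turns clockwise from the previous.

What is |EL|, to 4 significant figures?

37.34

M is at the origin; MW runs at 140.1° with length 28.3, so W = (-21.71, 18.15). ∠MWQ = 127.6° gives WQ at 87.70° from the x-axis; with |WQ| = 14.7, Q = (-21.12, 32.84). WQ ⟂ QE, so QE runs at -2.300°; with |QE| = 26.8, E = (5.658, 31.77). ∠QEK = 124.4° gives EK at -57.90° from the x-axis; with |EK| = 27.0, K = (20.01, 8.893). ∠EKN = 124.2° gives KN at -113.7° from the x-axis; with |KN| = 12.3, N = (15.06, -2.369). ∠KNL = 111.9° gives NL at 178.2° from the x-axis; with |NL| = 26.3, L = (-11.23, -1.543). Then |EL| = |L − E| = 37.34.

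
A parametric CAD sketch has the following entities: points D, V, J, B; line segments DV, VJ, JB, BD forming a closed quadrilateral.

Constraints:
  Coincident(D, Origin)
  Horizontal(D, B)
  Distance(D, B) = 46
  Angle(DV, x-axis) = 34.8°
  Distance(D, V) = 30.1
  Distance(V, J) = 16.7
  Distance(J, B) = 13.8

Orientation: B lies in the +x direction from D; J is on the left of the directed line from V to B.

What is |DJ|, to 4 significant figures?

42.79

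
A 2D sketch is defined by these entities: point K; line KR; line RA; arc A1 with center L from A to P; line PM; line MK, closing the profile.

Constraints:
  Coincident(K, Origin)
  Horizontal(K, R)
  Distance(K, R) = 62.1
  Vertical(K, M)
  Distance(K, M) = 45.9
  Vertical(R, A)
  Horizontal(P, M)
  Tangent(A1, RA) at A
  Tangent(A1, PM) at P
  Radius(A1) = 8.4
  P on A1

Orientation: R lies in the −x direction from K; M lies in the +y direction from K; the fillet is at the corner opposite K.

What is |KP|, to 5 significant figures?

70.643

The virtual corner opposite K is at (-62.100, 45.900). Tangency of A1 to RA means the radius LA is perpendicular to RA and the tangent condition forces LP to be normal to PM, with radius 8.4, so the center L sits 8.4 in from both sides at L = (-53.700, 37.500). That places the tangent points at A = (-62.100, 37.500) on RA and P = (-53.700, 45.900) on PM. Then |KP| = |P − K| = 70.643.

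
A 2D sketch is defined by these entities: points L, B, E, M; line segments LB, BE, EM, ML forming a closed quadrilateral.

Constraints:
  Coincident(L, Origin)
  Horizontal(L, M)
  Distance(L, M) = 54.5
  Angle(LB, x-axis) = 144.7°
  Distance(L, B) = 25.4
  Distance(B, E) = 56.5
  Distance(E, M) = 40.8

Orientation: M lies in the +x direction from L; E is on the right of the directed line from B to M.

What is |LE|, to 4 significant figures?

31.44

L is at the origin; LM is horizontal with |LM| = 54.5 and M in +x, so M = (54.5, 0). LB runs at 144.7° with |LB| = 25.4, so B = (-20.73, 14.68). E is determined by |BE| = 56.5 and |EM| = 40.8 together: it lies at the intersection of circle(B, 56.5) and circle(M, 40.8). With |BM| = 76.65, the foot of the radical line on BM is 48.29 from B and the perpendicular offset is √(56.5² − 48.29²) = 29.33. Taking the right-of-BM solution: E = (21.05, -23.36).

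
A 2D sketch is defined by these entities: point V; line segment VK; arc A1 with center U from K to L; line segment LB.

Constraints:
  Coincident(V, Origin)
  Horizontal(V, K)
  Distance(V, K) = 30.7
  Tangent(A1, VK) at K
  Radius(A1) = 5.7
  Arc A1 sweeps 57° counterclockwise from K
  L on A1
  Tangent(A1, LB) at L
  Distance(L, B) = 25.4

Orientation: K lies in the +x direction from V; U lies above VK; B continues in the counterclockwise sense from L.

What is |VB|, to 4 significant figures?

54.80

On A1, K sits at bearing -90° from U; a 57° counterclockwise sweep puts L at bearing -33°, so L = U + 5.7·(cos -33°, sin -33°) = (35.48, 2.596). A1 meets LB tangentially, so UL is at right angles to LB, so LB runs along (−sin -33°, cos -33°); with |LB| = 25.4, B = (49.31, 23.90). Then |VB| = |B − V| = 54.80.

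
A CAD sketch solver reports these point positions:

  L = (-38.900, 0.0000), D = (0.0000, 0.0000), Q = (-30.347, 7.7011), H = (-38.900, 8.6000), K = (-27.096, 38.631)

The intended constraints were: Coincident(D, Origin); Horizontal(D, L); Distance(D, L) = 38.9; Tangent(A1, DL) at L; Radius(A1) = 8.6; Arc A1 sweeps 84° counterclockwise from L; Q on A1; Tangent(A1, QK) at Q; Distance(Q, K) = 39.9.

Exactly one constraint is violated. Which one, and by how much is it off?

Distance(Q, K) = 39.9 — off by 8.80.

D = (0.00, 0.00) ✓; D.y = 0.00, L.y = 0.00 ✓; |DL| = 38.90 ✓; ∠(HL, LD) = 90.00° ✓; |HL| = 8.600 ✓; bearing(H→Q) − bearing(H→L) = 84.00° ✓; |HQ| = 8.600 ✓; ∠(HQ, QK) = 90.00° ✓; |QK| = 31.10 ✗.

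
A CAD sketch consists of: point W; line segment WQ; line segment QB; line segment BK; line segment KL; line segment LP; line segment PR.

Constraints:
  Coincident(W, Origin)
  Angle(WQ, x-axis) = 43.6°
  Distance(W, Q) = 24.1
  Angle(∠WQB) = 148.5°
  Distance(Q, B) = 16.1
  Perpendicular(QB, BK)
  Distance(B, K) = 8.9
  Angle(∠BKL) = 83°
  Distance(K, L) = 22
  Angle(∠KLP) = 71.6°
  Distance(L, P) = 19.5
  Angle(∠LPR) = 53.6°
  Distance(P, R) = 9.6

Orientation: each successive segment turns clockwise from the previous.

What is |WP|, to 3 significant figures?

33.4

W is at the origin; WQ runs at 43.6° with length 24.1, so Q = (17.5, 16.6). ∠WQB = 148.5° gives QB at 12.1° from the x-axis; with |QB| = 16.1, B = (33.2, 20.0). QB is perpendicular to BK, so BK runs at -77.9°; with |BK| = 8.9, K = (35.1, 11.3). ∠BKL = 83.0° gives KL at -175° from the x-axis; with |KL| = 22.0, L = (13.1, 9.34). ∠KLP = 71.6° gives LP at 76.7° from the x-axis; with |LP| = 19.5, P = (17.6, 28.3). Then |WP| = |P − W| = 33.4.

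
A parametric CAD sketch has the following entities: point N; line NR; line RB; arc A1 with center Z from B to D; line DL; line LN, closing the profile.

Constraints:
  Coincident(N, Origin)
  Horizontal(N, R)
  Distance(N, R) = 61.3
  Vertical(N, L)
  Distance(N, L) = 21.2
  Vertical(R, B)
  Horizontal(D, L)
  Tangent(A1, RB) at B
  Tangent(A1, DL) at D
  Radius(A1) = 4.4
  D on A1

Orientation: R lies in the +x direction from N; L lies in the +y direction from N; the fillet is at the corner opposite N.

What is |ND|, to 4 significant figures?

60.72

N is at the origin; NR is horizontal with |NR| = 61.3 and R on the +x side, so R = (61.30, 0.000). N and L share the same x with |NL| = 21.2 and L on the +y side, so L = (0.000, 21.20). The virtual corner opposite N is at (61.30, 21.20). Tangency of A1 to RB means the radius ZB is perpendicular to RB and since A1 is tangent to DL there, ZD ⟂ DL, with radius 4.4, so the center Z sits 4.4 in from both sides at Z = (56.90, 16.80). That places the tangent points at B = (61.30, 16.80) on RB and D = (56.90, 21.20) on DL. Then |ND| = |D − N| = 60.72.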